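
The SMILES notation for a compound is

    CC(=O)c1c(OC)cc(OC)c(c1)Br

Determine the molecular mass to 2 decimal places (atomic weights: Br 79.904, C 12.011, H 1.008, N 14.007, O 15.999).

First, the molecular formula is C10H11BrO3 (counting implicit H from valence).
  Br: 1 × 79.904 = 79.904
  C: 10 × 12.011 = 120.110
  H: 11 × 1.008 = 11.088
  O: 3 × 15.999 = 47.997
Sum: 1×79.904 + 10×12.011 + 11×1.008 + 3×15.999 = 259.099 → 259.10 g/mol.

259.10 g/mol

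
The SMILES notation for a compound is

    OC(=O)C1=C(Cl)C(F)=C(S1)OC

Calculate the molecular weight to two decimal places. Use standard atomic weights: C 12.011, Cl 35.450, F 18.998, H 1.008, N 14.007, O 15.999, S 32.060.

210.60 g/mol

First, the molecular formula is C6H4ClFO3S (counting implicit H from valence).
  C: 6 × 12.011 = 72.066
  Cl: 1 × 35.450 = 35.450
  F: 1 × 18.998 = 18.998
  H: 4 × 1.008 = 4.032
  O: 3 × 15.999 = 47.997
  S: 1 × 32.060 = 32.060
Sum: 6×12.011 + 1×35.450 + 1×18.998 + 4×1.008 + 3×15.999 + 1×32.060 = 210.603 → 210.60 g/mol.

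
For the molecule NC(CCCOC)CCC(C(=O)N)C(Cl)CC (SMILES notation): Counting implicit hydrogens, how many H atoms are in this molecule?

Walk through each heavy atom and fill implicit hydrogens from standard valence (C 4, N 3, O 2, S 2, halogen 1):
  atom 1: N, bond orders sum to 1 (valence 3) → 2 H
  atom 2: C, bond orders sum to 3 (valence 4) → 1 H
  atom 3: C, bond orders sum to 2 (valence 4) → 2 H
  atom 4: C, bond orders sum to 2 (valence 4) → 2 H
  atom 5: C, bond orders sum to 2 (valence 4) → 2 H
  atom 6: O, bond orders sum to 2 (valence 2) → 0 H
  atom 7: C, bond orders sum to 1 (valence 4) → 3 H
  atom 8: C, bond orders sum to 2 (valence 4) → 2 H
  atom 9: C, bond orders sum to 2 (valence 4) → 2 H
  atom 10: C, bond orders sum to 3 (valence 4) → 1 H
  atom 11: C, bond orders sum to 4 (valence 4) → 0 H
  atom 12: O, bond orders sum to 2 (valence 2) → 0 H
  atom 13: N, bond orders sum to 1 (valence 3) → 2 H
  atom 14: C, bond orders sum to 3 (valence 4) → 1 H
  atom 15: Cl (halogen, monovalent) → 0 H
  atom 16: C, bond orders sum to 2 (valence 4) → 2 H
  atom 17: C, bond orders sum to 1 (valence 4) → 3 H
Total hydrogens: 25.

25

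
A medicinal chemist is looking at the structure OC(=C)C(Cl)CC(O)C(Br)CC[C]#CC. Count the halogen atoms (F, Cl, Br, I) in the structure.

Halogen atoms appear at heavy-atom positions 5, 10 (1×Br, 1×Cl).
Other groups present: 1 alkene, 1 alkyne, 2 hydroxyl.
Halogen count: 2.

2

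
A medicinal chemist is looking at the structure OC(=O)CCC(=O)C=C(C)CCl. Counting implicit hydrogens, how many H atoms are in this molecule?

11

Walk through each heavy atom and fill implicit hydrogens from standard valence (C 4, N 3, O 2, S 2, halogen 1):
  atom 1: O, bond orders sum to 1 (valence 2) → 1 H
  atom 2: C, bond orders sum to 4 (valence 4) → 0 H
  atom 3: O, bond orders sum to 2 (valence 2) → 0 H
  atom 4: C, bond orders sum to 2 (valence 4) → 2 H
  atom 5: C, bond orders sum to 2 (valence 4) → 2 H
  atom 6: C, bond orders sum to 4 (valence 4) → 0 H
  atom 7: O, bond orders sum to 2 (valence 2) → 0 H
  atom 8: C, bond orders sum to 3 (valence 4) → 1 H
  atom 9: C, bond orders sum to 4 (valence 4) → 0 H
  atom 10: C, bond orders sum to 1 (valence 4) → 3 H
  atom 11: C, bond orders sum to 2 (valence 4) → 2 H
  atom 12: Cl (halogen, monovalent) → 0 H
Total hydrogens: 11.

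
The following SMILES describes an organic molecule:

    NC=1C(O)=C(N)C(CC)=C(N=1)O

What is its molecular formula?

C7H11N3O2

Walk through each heavy atom and fill implicit hydrogens from standard valence (C 4, N 3, O 2, S 2, halogen 1):
  atom 1: N, bond orders sum to 1 (valence 3) → 2 H
  atom 2: C, bond orders sum to 4 (valence 4) → 0 H
  atom 3: C, bond orders sum to 4 (valence 4) → 0 H
  atom 4: O, bond orders sum to 1 (valence 2) → 1 H
  atom 5: C, bond orders sum to 4 (valence 4) → 0 H
  atom 6: N, bond orders sum to 1 (valence 3) → 2 H
  atom 7: C, bond orders sum to 4 (valence 4) → 0 H
  atom 8: C, bond orders sum to 2 (valence 4) → 2 H
  atom 9: C, bond orders sum to 1 (valence 4) → 3 H
  atom 10: C, bond orders sum to 4 (valence 4) → 0 H
  atom 11: N, bond orders sum to 3 (valence 3) → 0 H
  atom 12: O, bond orders sum to 1 (valence 2) → 1 H
Totals → C:7, H:11, N:3, O:2.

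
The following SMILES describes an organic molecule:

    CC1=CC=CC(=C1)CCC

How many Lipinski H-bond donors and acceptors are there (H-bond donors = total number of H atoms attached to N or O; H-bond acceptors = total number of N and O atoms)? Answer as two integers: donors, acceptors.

0, 0

Donors: find every N or O and count the H atoms it carries.
  (no N or O atoms present)
Lipinski HBD = 0.
Acceptors: N atoms = 0, O atoms = 0 → HBA = 0.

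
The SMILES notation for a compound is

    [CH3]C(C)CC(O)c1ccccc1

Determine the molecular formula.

C11H16O

Walk through each heavy atom and fill implicit hydrogens from standard valence (C 4, N 3, O 2, S 2, halogen 1); for lowercase aromatic atoms, an aromatic c carries 1 H when it has two neighbours and 0 H with three, and aromatic n carries 0 H:
  atom 1: C with explicit H count 3
  atom 2: C, bond orders sum to 3 (valence 4) → 1 H
  atom 3: C, bond orders sum to 1 (valence 4) → 3 H
  atom 4: C, bond orders sum to 2 (valence 4) → 2 H
  atom 5: C, bond orders sum to 3 (valence 4) → 1 H
  atom 6: O, bond orders sum to 1 (valence 2) → 1 H
  atom 7: aromatic c, 3 neighbours → 0 H
  atom 8: aromatic c, 2 neighbours → 1 H
  atom 9: aromatic c, 2 neighbours → 1 H
  atom 10: aromatic c, 2 neighbours → 1 H
  atom 11: aromatic c, 2 neighbours → 1 H
  atom 12: aromatic c, 2 neighbours → 1 H
Totals → C:11, H:16, O:1.
In Hill order: C11H16O.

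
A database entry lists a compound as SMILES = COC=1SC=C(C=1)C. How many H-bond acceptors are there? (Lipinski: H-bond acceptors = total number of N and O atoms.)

1

N atoms: 0; O atoms: 1.
Lipinski HBA = 0 + 1 = 1.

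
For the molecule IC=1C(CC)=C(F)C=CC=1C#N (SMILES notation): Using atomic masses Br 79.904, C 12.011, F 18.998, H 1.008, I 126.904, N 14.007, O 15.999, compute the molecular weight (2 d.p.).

First, the molecular formula is C9H7FIN (counting implicit H from valence).
  C: 9 × 12.011 = 108.099
  F: 1 × 18.998 = 18.998
  H: 7 × 1.008 = 7.056
  I: 1 × 126.904 = 126.904
  N: 1 × 14.007 = 14.007
Sum: 9×12.011 + 1×18.998 + 7×1.008 + 1×126.904 + 1×14.007 = 275.064 → 275.06 g/mol.

275.06 g/mol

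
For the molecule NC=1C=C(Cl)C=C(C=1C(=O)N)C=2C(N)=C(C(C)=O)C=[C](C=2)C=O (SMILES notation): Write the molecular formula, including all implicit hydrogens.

C16H14ClN3O3

Walk through each heavy atom and fill implicit hydrogens from standard valence (C 4, N 3, O 2, S 2, halogen 1):
  atom 1: N, bond orders sum to 1 (valence 3) → 2 H
  atom 2: C, bond orders sum to 4 (valence 4) → 0 H
  atom 3: C, bond orders sum to 3 (valence 4) → 1 H
  atom 4: C, bond orders sum to 4 (valence 4) → 0 H
  atom 5: Cl (halogen, monovalent) → 0 H
  atom 6: C, bond orders sum to 3 (valence 4) → 1 H
  atom 7: C, bond orders sum to 4 (valence 4) → 0 H
  atom 8: C, bond orders sum to 4 (valence 4) → 0 H
  atom 9: C, bond orders sum to 4 (valence 4) → 0 H
  atom 10: O, bond orders sum to 2 (valence 2) → 0 H
  atom 11: N, bond orders sum to 1 (valence 3) → 2 H
  atom 12: C, bond orders sum to 4 (valence 4) → 0 H
  atom 13: C, bond orders sum to 4 (valence 4) → 0 H
  atom 14: N, bond orders sum to 1 (valence 3) → 2 H
  atom 15: C, bond orders sum to 4 (valence 4) → 0 H
  atom 16: C, bond orders sum to 4 (valence 4) → 0 H
  atom 17: C, bond orders sum to 1 (valence 4) → 3 H
  atom 18: O, bond orders sum to 2 (valence 2) → 0 H
  atom 19: C, bond orders sum to 3 (valence 4) → 1 H
  atom 20: C with explicit H count 0
  atom 21: C, bond orders sum to 3 (valence 4) → 1 H
  atom 22: C, bond orders sum to 3 (valence 4) → 1 H
  atom 23: O, bond orders sum to 2 (valence 2) → 0 H
Totals → C:16, H:14, Cl:1, N:3, O:3.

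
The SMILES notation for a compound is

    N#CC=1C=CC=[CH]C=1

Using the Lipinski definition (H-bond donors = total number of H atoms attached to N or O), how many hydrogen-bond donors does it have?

0

Donors: find every N or O and count the H atoms it carries.
  atom 1 (N): bond orders sum to 3 → 0 H
Lipinski HBD = 0.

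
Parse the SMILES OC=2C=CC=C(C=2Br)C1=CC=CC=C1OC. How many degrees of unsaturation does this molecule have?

8

Molecular formula: C13H11BrO2.
DoU = (2C + 2 + N − H − X) / 2, where X is the halogen count and O/S are ignored.
    = (2·13 + 2 + 0 − 11 − 1) / 2 = 16 / 2 = 8.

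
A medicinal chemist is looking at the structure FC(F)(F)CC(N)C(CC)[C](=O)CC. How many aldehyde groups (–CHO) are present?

Scan the SMILES for the aldehyde motif — none present.
Groups that are present: 1 ketone, 1 primary amine.

0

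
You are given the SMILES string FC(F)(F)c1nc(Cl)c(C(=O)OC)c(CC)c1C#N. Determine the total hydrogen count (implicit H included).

Walk through each heavy atom and fill implicit hydrogens from standard valence (C 4, N 3, O 2, S 2, halogen 1); for lowercase aromatic atoms, an aromatic c carries 1 H when it has two neighbours and 0 H with three, and aromatic n carries 0 H:
  atom 1: F (halogen, monovalent) → 0 H
  atom 2: C, bond orders sum to 4 (valence 4) → 0 H
  atom 3: F (halogen, monovalent) → 0 H
  atom 4: F (halogen, monovalent) → 0 H
  atom 5: aromatic c, 3 neighbours → 0 H
  atom 6: aromatic n, 2 neighbours → 0 H
  atom 7: aromatic c, 3 neighbours → 0 H
  atom 8: Cl (halogen, monovalent) → 0 H
  atom 9: aromatic c, 3 neighbours → 0 H
  atom 10: C, bond orders sum to 4 (valence 4) → 0 H
  atom 11: O, bond orders sum to 2 (valence 2) → 0 H
  atom 12: O, bond orders sum to 2 (valence 2) → 0 H
  atom 13: C, bond orders sum to 1 (valence 4) → 3 H
  atom 14: aromatic c, 3 neighbours → 0 H
  atom 15: C, bond orders sum to 2 (valence 4) → 2 H
  atom 16: C, bond orders sum to 1 (valence 4) → 3 H
  atom 17: aromatic c, 3 neighbours → 0 H
  atom 18: C, bond orders sum to 4 (valence 4) → 0 H
  atom 19: N, bond orders sum to 3 (valence 3) → 0 H
Total hydrogens: 8.

8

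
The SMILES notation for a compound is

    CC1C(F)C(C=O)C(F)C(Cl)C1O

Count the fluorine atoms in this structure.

2

Scan the SMILES for F atoms (remember two-letter symbols like Cl and Br are single atoms).
Fluorine count: 2.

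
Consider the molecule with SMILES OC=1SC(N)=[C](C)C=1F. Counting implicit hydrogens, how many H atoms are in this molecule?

6

Walk through each heavy atom and fill implicit hydrogens from standard valence (C 4, N 3, O 2, S 2, halogen 1):
  atom 1: O, bond orders sum to 1 (valence 2) → 1 H
  atom 2: C, bond orders sum to 4 (valence 4) → 0 H
  atom 3: S, bond orders sum to 2 (valence 2) → 0 H
  atom 4: C, bond orders sum to 4 (valence 4) → 0 H
  atom 5: N, bond orders sum to 1 (valence 3) → 2 H
  atom 6: C with explicit H count 0
  atom 7: C, bond orders sum to 1 (valence 4) → 3 H
  atom 8: C, bond orders sum to 4 (valence 4) → 0 H
  atom 9: F (halogen, monovalent) → 0 H
Total hydrogens: 6.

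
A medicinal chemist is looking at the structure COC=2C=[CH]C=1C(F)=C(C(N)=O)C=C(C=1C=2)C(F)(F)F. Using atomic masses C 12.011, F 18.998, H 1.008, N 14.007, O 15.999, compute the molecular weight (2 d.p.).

287.21 g/mol

First, the molecular formula is C13H9F4NO2 (counting implicit H from valence).
  C: 13 × 12.011 = 156.143
  F: 4 × 18.998 = 75.992
  H: 9 × 1.008 = 9.072
  N: 1 × 14.007 = 14.007
  O: 2 × 15.999 = 31.998
Sum: 13×12.011 + 4×18.998 + 9×1.008 + 1×14.007 + 2×15.999 = 287.212 → 287.21 g/mol.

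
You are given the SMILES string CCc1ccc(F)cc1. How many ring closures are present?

In SMILES, each pair of matching ring-closure digits denotes one ring-closing bond; the number of such bonds equals the number of independent rings.
Ring-closure bonds here: 1.

1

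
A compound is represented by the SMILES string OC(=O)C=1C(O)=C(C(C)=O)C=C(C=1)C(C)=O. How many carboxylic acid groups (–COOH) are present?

1

The carboxylic acid motif appears at heavy-atom position 2 in the SMILES.
Other groups present: 1 hydroxyl, 2 ketone.
Carboxylic acid count: 1.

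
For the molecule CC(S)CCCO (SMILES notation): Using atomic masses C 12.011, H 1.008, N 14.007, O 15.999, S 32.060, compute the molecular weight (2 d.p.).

First, the molecular formula is C5H12OS (counting implicit H from valence).
  C: 5 × 12.011 = 60.055
  H: 12 × 1.008 = 12.096
  O: 1 × 15.999 = 15.999
  S: 1 × 32.060 = 32.060
Sum: 5×12.011 + 12×1.008 + 1×15.999 + 1×32.060 = 120.210 → 120.21 g/mol.

120.21 g/mol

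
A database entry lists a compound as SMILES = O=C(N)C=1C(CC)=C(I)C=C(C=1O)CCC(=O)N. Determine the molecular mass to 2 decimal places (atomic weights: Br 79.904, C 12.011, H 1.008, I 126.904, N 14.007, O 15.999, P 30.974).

362.17 g/mol

First, the molecular formula is C12H15IN2O3 (counting implicit H from valence).
  C: 12 × 12.011 = 144.132
  H: 15 × 1.008 = 15.120
  I: 1 × 126.904 = 126.904
  N: 2 × 14.007 = 28.014
  O: 3 × 15.999 = 47.997
Sum: 12×12.011 + 15×1.008 + 1×126.904 + 2×14.007 + 3×15.999 = 362.167 → 362.17 g/mol.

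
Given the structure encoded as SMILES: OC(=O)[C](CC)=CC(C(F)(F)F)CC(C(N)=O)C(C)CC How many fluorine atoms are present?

Scan the SMILES for F atoms (remember two-letter symbols like Cl and Br are single atoms).
Fluorine count: 3.

3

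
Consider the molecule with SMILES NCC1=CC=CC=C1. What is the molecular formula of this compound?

C7H9N

Walk through each heavy atom and fill implicit hydrogens from standard valence (C 4, N 3, O 2, S 2, halogen 1):
  atom 1: N, bond orders sum to 1 (valence 3) → 2 H
  atom 2: C, bond orders sum to 2 (valence 4) → 2 H
  atom 3: C, bond orders sum to 4 (valence 4) → 0 H
  atom 4: C, bond orders sum to 3 (valence 4) → 1 H
  atom 5: C, bond orders sum to 3 (valence 4) → 1 H
  atom 6: C, bond orders sum to 3 (valence 4) → 1 H
  atom 7: C, bond orders sum to 3 (valence 4) → 1 H
  atom 8: C, bond orders sum to 3 (valence 4) → 1 H
Totals → C:7, H:9, N:1.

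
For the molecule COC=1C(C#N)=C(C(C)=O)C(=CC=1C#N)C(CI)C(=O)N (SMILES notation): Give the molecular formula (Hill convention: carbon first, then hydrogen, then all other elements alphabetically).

C14H12IN3O3

Walk through each heavy atom and fill implicit hydrogens from standard valence (C 4, N 3, O 2, S 2, halogen 1):
  atom 1: C, bond orders sum to 1 (valence 4) → 3 H
  atom 2: O, bond orders sum to 2 (valence 2) → 0 H
  atom 3: C, bond orders sum to 4 (valence 4) → 0 H
  atom 4: C, bond orders sum to 4 (valence 4) → 0 H
  atom 5: C, bond orders sum to 4 (valence 4) → 0 H
  atom 6: N, bond orders sum to 3 (valence 3) → 0 H
  atom 7: C, bond orders sum to 4 (valence 4) → 0 H
  atom 8: C, bond orders sum to 4 (valence 4) → 0 H
  atom 9: C, bond orders sum to 1 (valence 4) → 3 H
  atom 10: O, bond orders sum to 2 (valence 2) → 0 H
  atom 11: C, bond orders sum to 4 (valence 4) → 0 H
  atom 12: C, bond orders sum to 3 (valence 4) → 1 H
  atom 13: C, bond orders sum to 4 (valence 4) → 0 H
  atom 14: C, bond orders sum to 4 (valence 4) → 0 H
  atom 15: N, bond orders sum to 3 (valence 3) → 0 H
  atom 16: C, bond orders sum to 3 (valence 4) → 1 H
  atom 17: C, bond orders sum to 2 (valence 4) → 2 H
  atom 18: I (halogen, monovalent) → 0 H
  atom 19: C, bond orders sum to 4 (valence 4) → 0 H
  atom 20: O, bond orders sum to 2 (valence 2) → 0 H
  atom 21: N, bond orders sum to 1 (valence 3) → 2 H
Totals → C:14, H:12, I:1, N:3, O:3.
In Hill order: C14H12IN3O3.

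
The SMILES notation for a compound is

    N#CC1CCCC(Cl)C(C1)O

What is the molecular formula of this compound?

Walk through each heavy atom and fill implicit hydrogens from standard valence (C 4, N 3, O 2, S 2, halogen 1):
  atom 1: N, bond orders sum to 3 (valence 3) → 0 H
  atom 2: C, bond orders sum to 4 (valence 4) → 0 H
  atom 3: C, bond orders sum to 3 (valence 4) → 1 H
  atom 4: C, bond orders sum to 2 (valence 4) → 2 H
  atom 5: C, bond orders sum to 2 (valence 4) → 2 H
  atom 6: C, bond orders sum to 2 (valence 4) → 2 H
  atom 7: C, bond orders sum to 3 (valence 4) → 1 H
  atom 8: Cl (halogen, monovalent) → 0 H
  atom 9: C, bond orders sum to 3 (valence 4) → 1 H
  atom 10: C, bond orders sum to 2 (valence 4) → 2 H
  atom 11: O, bond orders sum to 1 (valence 2) → 1 H
Totals → C:8, H:12, Cl:1, N:1, O:1.

C8H12ClNO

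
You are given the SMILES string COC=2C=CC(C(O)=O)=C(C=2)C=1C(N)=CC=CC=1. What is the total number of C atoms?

14

Count every carbon token in the SMILES (each C, including those in ring-closure positions and inside branches).
Carbon count: 14.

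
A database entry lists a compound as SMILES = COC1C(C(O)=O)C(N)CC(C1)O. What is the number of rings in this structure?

1

In SMILES, each pair of matching ring-closure digits denotes one ring-closing bond; the number of such bonds equals the number of independent rings.
Ring-closure bonds here: 1.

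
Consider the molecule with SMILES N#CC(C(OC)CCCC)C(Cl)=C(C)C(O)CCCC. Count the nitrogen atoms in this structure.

1

Scan the SMILES for N atoms (remember two-letter symbols like Cl and Br are single atoms).
Nitrogen count: 1.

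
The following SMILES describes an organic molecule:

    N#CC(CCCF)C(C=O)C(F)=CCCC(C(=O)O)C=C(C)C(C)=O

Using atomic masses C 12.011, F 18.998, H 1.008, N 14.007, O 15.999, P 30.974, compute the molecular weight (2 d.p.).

355.38 g/mol

First, the molecular formula is C18H23F2NO4 (counting implicit H from valence).
  C: 18 × 12.011 = 216.198
  F: 2 × 18.998 = 37.996
  H: 23 × 1.008 = 23.184
  N: 1 × 14.007 = 14.007
  O: 4 × 15.999 = 63.996
Sum: 18×12.011 + 2×18.998 + 23×1.008 + 1×14.007 + 4×15.999 = 355.381 → 355.38 g/mol.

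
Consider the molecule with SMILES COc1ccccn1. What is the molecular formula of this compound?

C6H7NO

Walk through each heavy atom and fill implicit hydrogens from standard valence (C 4, N 3, O 2, S 2, halogen 1); for lowercase aromatic atoms, an aromatic c carries 1 H when it has two neighbours and 0 H with three, and aromatic n carries 0 H:
  atom 1: C, bond orders sum to 1 (valence 4) → 3 H
  atom 2: O, bond orders sum to 2 (valence 2) → 0 H
  atom 3: aromatic c, 3 neighbours → 0 H
  atom 4: aromatic c, 2 neighbours → 1 H
  atom 5: aromatic c, 2 neighbours → 1 H
  atom 6: aromatic c, 2 neighbours → 1 H
  atom 7: aromatic c, 2 neighbours → 1 H
  atom 8: aromatic n, 2 neighbours → 0 H
Totals → C:6, H:7, N:1, O:1.
In Hill order: C6H7NO.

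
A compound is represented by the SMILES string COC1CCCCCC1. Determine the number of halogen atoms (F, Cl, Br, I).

0

Scan the SMILES for the halogen motif — none present.
Groups that are present: 1 ether.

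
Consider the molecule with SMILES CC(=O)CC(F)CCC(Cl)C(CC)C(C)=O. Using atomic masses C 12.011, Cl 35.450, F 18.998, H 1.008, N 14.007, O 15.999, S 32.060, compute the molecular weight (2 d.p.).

250.74 g/mol

First, the molecular formula is C12H20ClFO2 (counting implicit H from valence).
  C: 12 × 12.011 = 144.132
  Cl: 1 × 35.450 = 35.450
  F: 1 × 18.998 = 18.998
  H: 20 × 1.008 = 20.160
  O: 2 × 15.999 = 31.998
Sum: 12×12.011 + 1×35.450 + 1×18.998 + 20×1.008 + 2×15.999 = 250.738 → 250.74 g/mol.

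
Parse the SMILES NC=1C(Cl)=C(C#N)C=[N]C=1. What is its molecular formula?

Walk through each heavy atom and fill implicit hydrogens from standard valence (C 4, N 3, O 2, S 2, halogen 1):
  atom 1: N, bond orders sum to 1 (valence 3) → 2 H
  atom 2: C, bond orders sum to 4 (valence 4) → 0 H
  atom 3: C, bond orders sum to 4 (valence 4) → 0 H
  atom 4: Cl (halogen, monovalent) → 0 H
  atom 5: C, bond orders sum to 4 (valence 4) → 0 H
  atom 6: C, bond orders sum to 4 (valence 4) → 0 H
  atom 7: N, bond orders sum to 3 (valence 3) → 0 H
  atom 8: C, bond orders sum to 3 (valence 4) → 1 H
  atom 9: N with explicit H count 0
  atom 10: C, bond orders sum to 3 (valence 4) → 1 H
Totals → C:6, H:4, Cl:1, N:3.
In Hill order: C6H4ClN3.

C6H4ClN3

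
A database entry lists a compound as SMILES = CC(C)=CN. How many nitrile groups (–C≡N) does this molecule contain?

0

Scan the SMILES for the nitrile motif — none present.
Groups that are present: 1 alkene, 1 primary amine.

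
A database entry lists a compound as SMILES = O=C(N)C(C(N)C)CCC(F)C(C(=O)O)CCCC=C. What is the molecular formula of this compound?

Walk through each heavy atom and fill implicit hydrogens from standard valence (C 4, N 3, O 2, S 2, halogen 1):
  atom 1: O, bond orders sum to 2 (valence 2) → 0 H
  atom 2: C, bond orders sum to 4 (valence 4) → 0 H
  atom 3: N, bond orders sum to 1 (valence 3) → 2 H
  atom 4: C, bond orders sum to 3 (valence 4) → 1 H
  atom 5: C, bond orders sum to 3 (valence 4) → 1 H
  atom 6: N, bond orders sum to 1 (valence 3) → 2 H
  atom 7: C, bond orders sum to 1 (valence 4) → 3 H
  atom 8: C, bond orders sum to 2 (valence 4) → 2 H
  atom 9: C, bond orders sum to 2 (valence 4) → 2 H
  atom 10: C, bond orders sum to 3 (valence 4) → 1 H
  atom 11: F (halogen, monovalent) → 0 H
  atom 12: C, bond orders sum to 3 (valence 4) → 1 H
  atom 13: C, bond orders sum to 4 (valence 4) → 0 H
  atom 14: O, bond orders sum to 2 (valence 2) → 0 H
  atom 15: O, bond orders sum to 1 (valence 2) → 1 H
  atom 16: C, bond orders sum to 2 (valence 4) → 2 H
  atom 17: C, bond orders sum to 2 (valence 4) → 2 H
  atom 18: C, bond orders sum to 2 (valence 4) → 2 H
  atom 19: C, bond orders sum to 3 (valence 4) → 1 H
  atom 20: C, bond orders sum to 2 (valence 4) → 2 H
Totals → C:14, H:25, F:1, N:2, O:3.

C14H25FN2O3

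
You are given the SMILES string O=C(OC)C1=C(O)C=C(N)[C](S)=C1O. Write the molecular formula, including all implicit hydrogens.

C8H9NO4S

Walk through each heavy atom and fill implicit hydrogens from standard valence (C 4, N 3, O 2, S 2, halogen 1):
  atom 1: O, bond orders sum to 2 (valence 2) → 0 H
  atom 2: C, bond orders sum to 4 (valence 4) → 0 H
  atom 3: O, bond orders sum to 2 (valence 2) → 0 H
  atom 4: C, bond orders sum to 1 (valence 4) → 3 H
  atom 5: C, bond orders sum to 4 (valence 4) → 0 H
  atom 6: C, bond orders sum to 4 (valence 4) → 0 H
  atom 7: O, bond orders sum to 1 (valence 2) → 1 H
  atom 8: C, bond orders sum to 3 (valence 4) → 1 H
  atom 9: C, bond orders sum to 4 (valence 4) → 0 H
  atom 10: N, bond orders sum to 1 (valence 3) → 2 H
  atom 11: C with explicit H count 0
  atom 12: S, bond orders sum to 1 (valence 2) → 1 H
  atom 13: C, bond orders sum to 4 (valence 4) → 0 H
  atom 14: O, bond orders sum to 1 (valence 2) → 1 H
Totals → C:8, H:9, N:1, O:4, S:1.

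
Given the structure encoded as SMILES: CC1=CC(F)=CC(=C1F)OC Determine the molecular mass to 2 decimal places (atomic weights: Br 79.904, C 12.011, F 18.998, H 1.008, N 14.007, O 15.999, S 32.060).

First, the molecular formula is C8H8F2O (counting implicit H from valence).
  C: 8 × 12.011 = 96.088
  F: 2 × 18.998 = 37.996
  H: 8 × 1.008 = 8.064
  O: 1 × 15.999 = 15.999
Sum: 8×12.011 + 2×18.998 + 8×1.008 + 1×15.999 = 158.147 → 158.15 g/mol.

158.15 g/mol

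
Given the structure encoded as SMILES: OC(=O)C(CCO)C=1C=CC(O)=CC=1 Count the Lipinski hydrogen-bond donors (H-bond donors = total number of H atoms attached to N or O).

Donors: find every N or O and count the H atoms it carries.
  atom 1 (O): bond orders sum to 1 → 1 H
  atom 3 (O): bond orders sum to 2 → 0 H
  atom 7 (O): bond orders sum to 1 → 1 H
  atom 12 (O): bond orders sum to 1 → 1 H
Lipinski HBD = 3.

3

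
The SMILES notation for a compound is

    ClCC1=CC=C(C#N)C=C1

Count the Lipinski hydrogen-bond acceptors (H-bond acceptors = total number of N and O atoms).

1

N atoms: 1; O atoms: 0.
Lipinski HBA = 1 + 0 = 1.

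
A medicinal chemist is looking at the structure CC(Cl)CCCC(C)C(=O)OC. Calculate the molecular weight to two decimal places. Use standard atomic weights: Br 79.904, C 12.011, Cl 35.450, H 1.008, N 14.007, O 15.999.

First, the molecular formula is C9H17ClO2 (counting implicit H from valence).
  C: 9 × 12.011 = 108.099
  Cl: 1 × 35.450 = 35.450
  H: 17 × 1.008 = 17.136
  O: 2 × 15.999 = 31.998
Sum: 9×12.011 + 1×35.450 + 17×1.008 + 2×15.999 = 192.683 → 192.68 g/mol.

192.68 g/mol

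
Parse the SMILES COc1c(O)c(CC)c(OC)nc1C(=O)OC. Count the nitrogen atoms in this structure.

Scan the SMILES for N atoms (remember two-letter symbols like Cl and Br are single atoms).
Nitrogen count: 1.

1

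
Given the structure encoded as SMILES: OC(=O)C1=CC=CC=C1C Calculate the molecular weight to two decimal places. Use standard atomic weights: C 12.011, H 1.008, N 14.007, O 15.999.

136.15 g/mol

First, the molecular formula is C8H8O2 (counting implicit H from valence).
  C: 8 × 12.011 = 96.088
  H: 8 × 1.008 = 8.064
  O: 2 × 15.999 = 31.998
Sum: 8×12.011 + 8×1.008 + 2×15.999 = 136.150 → 136.15 g/mol.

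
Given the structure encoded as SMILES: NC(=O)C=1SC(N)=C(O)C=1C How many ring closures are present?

In SMILES, each pair of matching ring-closure digits denotes one ring-closing bond; the number of such bonds equals the number of independent rings.
Ring-closure bonds here: 1.

1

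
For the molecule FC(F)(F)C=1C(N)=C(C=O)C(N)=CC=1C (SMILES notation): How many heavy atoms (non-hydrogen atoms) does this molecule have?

15

Every atom symbol written in the SMILES (organic subset) is one heavy atom; implicit H are not written.
Heavy atoms by element → C:9, F:3, N:2, O:1.
Total: 15.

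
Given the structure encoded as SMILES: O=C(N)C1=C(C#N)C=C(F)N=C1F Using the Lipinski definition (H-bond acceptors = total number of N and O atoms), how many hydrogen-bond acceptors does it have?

4

N atoms: 3; O atoms: 1.
Lipinski HBA = 3 + 1 = 4.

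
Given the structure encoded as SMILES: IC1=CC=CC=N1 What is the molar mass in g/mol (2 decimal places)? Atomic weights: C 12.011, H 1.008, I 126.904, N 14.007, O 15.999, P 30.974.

First, the molecular formula is C5H4IN (counting implicit H from valence).
  C: 5 × 12.011 = 60.055
  H: 4 × 1.008 = 4.032
  I: 1 × 126.904 = 126.904
  N: 1 × 14.007 = 14.007
Sum: 5×12.011 + 4×1.008 + 1×126.904 + 1×14.007 = 204.998 → 205.00 g/mol.

205.00 g/mol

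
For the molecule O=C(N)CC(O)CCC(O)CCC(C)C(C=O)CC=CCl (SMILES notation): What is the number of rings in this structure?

0

In SMILES, each pair of matching ring-closure digits denotes one ring-closing bond; the number of such bonds equals the number of independent rings.
Ring-closure bonds here: 0.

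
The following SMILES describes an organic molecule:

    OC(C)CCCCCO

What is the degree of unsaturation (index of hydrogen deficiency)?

Degree of unsaturation = (number of rings) + (number of π bonds).
Ring closures in the SMILES: 0.
π bonds: none → 0 DoU from unsaturation.
Total DoU = 0 + 0 = 0.

0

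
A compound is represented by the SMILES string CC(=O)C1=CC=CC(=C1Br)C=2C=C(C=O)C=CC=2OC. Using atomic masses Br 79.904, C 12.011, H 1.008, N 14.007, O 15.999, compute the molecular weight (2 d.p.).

First, the molecular formula is C16H13BrO3 (counting implicit H from valence).
  Br: 1 × 79.904 = 79.904
  C: 16 × 12.011 = 192.176
  H: 13 × 1.008 = 13.104
  O: 3 × 15.999 = 47.997
Sum: 1×79.904 + 16×12.011 + 13×1.008 + 3×15.999 = 333.181 → 333.18 g/mol.

333.18 g/mol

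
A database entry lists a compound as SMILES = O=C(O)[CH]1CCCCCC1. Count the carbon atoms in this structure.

Count every carbon token in the SMILES (each C, including those in ring-closure positions and inside branches).
Carbon count: 8.

8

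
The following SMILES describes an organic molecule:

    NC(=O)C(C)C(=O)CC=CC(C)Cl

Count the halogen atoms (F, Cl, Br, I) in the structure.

1

Halogen atoms appear at heavy-atom position 13 (1×Cl).
Other groups present: 1 alkene, 1 amide, 1 ketone.
Halogen count: 1.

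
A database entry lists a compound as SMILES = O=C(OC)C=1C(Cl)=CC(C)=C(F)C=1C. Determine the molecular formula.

Walk through each heavy atom and fill implicit hydrogens from standard valence (C 4, N 3, O 2, S 2, halogen 1):
  atom 1: O, bond orders sum to 2 (valence 2) → 0 H
  atom 2: C, bond orders sum to 4 (valence 4) → 0 H
  atom 3: O, bond orders sum to 2 (valence 2) → 0 H
  atom 4: C, bond orders sum to 1 (valence 4) → 3 H
  atom 5: C, bond orders sum to 4 (valence 4) → 0 H
  atom 6: C, bond orders sum to 4 (valence 4) → 0 H
  atom 7: Cl (halogen, monovalent) → 0 H
  atom 8: C, bond orders sum to 3 (valence 4) → 1 H
  atom 9: C, bond orders sum to 4 (valence 4) → 0 H
  atom 10: C, bond orders sum to 1 (valence 4) → 3 H
  atom 11: C, bond orders sum to 4 (valence 4) → 0 H
  atom 12: F (halogen, monovalent) → 0 H
  atom 13: C, bond orders sum to 4 (valence 4) → 0 H
  atom 14: C, bond orders sum to 1 (valence 4) → 3 H
Totals → C:10, H:10, Cl:1, F:1, O:2.
In Hill order: C10H10ClFO2.

C10H10ClFO2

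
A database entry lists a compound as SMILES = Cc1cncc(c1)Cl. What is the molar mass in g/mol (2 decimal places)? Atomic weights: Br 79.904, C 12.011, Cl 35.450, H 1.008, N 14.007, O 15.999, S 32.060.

First, the molecular formula is C6H6ClN (counting implicit H from valence).
  C: 6 × 12.011 = 72.066
  Cl: 1 × 35.450 = 35.450
  H: 6 × 1.008 = 6.048
  N: 1 × 14.007 = 14.007
Sum: 6×12.011 + 1×35.450 + 6×1.008 + 1×14.007 = 127.571 → 127.57 g/mol.

127.57 g/mol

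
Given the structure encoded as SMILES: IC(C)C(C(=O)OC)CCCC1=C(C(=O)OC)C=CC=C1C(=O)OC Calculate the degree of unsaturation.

7

Molecular formula: C18H23IO6.
DoU = (2C + 2 + N − H − X) / 2, where X is the halogen count and O/S are ignored.
    = (2·18 + 2 + 0 − 23 − 1) / 2 = 14 / 2 = 7.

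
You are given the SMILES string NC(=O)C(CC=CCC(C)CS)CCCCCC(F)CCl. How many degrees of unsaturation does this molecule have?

2

Molecular formula: C16H29ClFNOS.
DoU = (2C + 2 + N − H − X) / 2, where X is the halogen count and O/S are ignored.
    = (2·16 + 2 + 1 − 29 − 2) / 2 = 4 / 2 = 2.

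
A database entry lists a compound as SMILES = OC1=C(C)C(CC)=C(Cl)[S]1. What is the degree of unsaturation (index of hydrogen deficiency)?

3

Molecular formula: C7H9ClOS.
DoU = (2C + 2 + N − H − X) / 2, where X is the halogen count and O/S are ignored.
    = (2·7 + 2 + 0 − 9 − 1) / 2 = 6 / 2 = 3.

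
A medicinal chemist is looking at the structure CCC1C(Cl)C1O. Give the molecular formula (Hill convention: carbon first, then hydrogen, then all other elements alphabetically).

C5H9ClO

Walk through each heavy atom and fill implicit hydrogens from standard valence (C 4, N 3, O 2, S 2, halogen 1):
  atom 1: C, bond orders sum to 1 (valence 4) → 3 H
  atom 2: C, bond orders sum to 2 (valence 4) → 2 H
  atom 3: C, bond orders sum to 3 (valence 4) → 1 H
  atom 4: C, bond orders sum to 3 (valence 4) → 1 H
  atom 5: Cl (halogen, monovalent) → 0 H
  atom 6: C, bond orders sum to 3 (valence 4) → 1 H
  atom 7: O, bond orders sum to 1 (valence 2) → 1 H
Totals → C:5, H:9, Cl:1, O:1.
In Hill order: C5H9ClO.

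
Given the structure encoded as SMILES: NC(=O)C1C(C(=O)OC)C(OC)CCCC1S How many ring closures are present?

1

In SMILES, each pair of matching ring-closure digits denotes one ring-closing bond; the number of such bonds equals the number of independent rings.
Ring-closure bonds here: 1.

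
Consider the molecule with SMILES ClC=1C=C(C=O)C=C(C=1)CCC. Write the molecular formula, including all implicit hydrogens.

C10H11ClO

Walk through each heavy atom and fill implicit hydrogens from standard valence (C 4, N 3, O 2, S 2, halogen 1):
  atom 1: Cl (halogen, monovalent) → 0 H
  atom 2: C, bond orders sum to 4 (valence 4) → 0 H
  atom 3: C, bond orders sum to 3 (valence 4) → 1 H
  atom 4: C, bond orders sum to 4 (valence 4) → 0 H
  atom 5: C, bond orders sum to 3 (valence 4) → 1 H
  atom 6: O, bond orders sum to 2 (valence 2) → 0 H
  atom 7: C, bond orders sum to 3 (valence 4) → 1 H
  atom 8: C, bond orders sum to 4 (valence 4) → 0 H
  atom 9: C, bond orders sum to 3 (valence 4) → 1 H
  atom 10: C, bond orders sum to 2 (valence 4) → 2 H
  atom 11: C, bond orders sum to 2 (valence 4) → 2 H
  atom 12: C, bond orders sum to 1 (valence 4) → 3 H
Totals → C:10, H:11, Cl:1, O:1.
In Hill order: C10H11ClO.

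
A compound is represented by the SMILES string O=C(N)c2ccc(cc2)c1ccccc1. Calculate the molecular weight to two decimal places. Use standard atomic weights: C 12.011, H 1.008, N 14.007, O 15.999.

197.24 g/mol

First, the molecular formula is C13H11NO (counting implicit H from valence).
  C: 13 × 12.011 = 156.143
  H: 11 × 1.008 = 11.088
  N: 1 × 14.007 = 14.007
  O: 1 × 15.999 = 15.999
Sum: 13×12.011 + 11×1.008 + 1×14.007 + 1×15.999 = 197.237 → 197.24 g/mol.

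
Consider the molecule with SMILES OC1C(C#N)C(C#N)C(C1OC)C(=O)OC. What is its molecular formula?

Walk through each heavy atom and fill implicit hydrogens from standard valence (C 4, N 3, O 2, S 2, halogen 1):
  atom 1: O, bond orders sum to 1 (valence 2) → 1 H
  atom 2: C, bond orders sum to 3 (valence 4) → 1 H
  atom 3: C, bond orders sum to 3 (valence 4) → 1 H
  atom 4: C, bond orders sum to 4 (valence 4) → 0 H
  atom 5: N, bond orders sum to 3 (valence 3) → 0 H
  atom 6: C, bond orders sum to 3 (valence 4) → 1 H
  atom 7: C, bond orders sum to 4 (valence 4) → 0 H
  atom 8: N, bond orders sum to 3 (valence 3) → 0 H
  atom 9: C, bond orders sum to 3 (valence 4) → 1 H
  atom 10: C, bond orders sum to 3 (valence 4) → 1 H
  atom 11: O, bond orders sum to 2 (valence 2) → 0 H
  atom 12: C, bond orders sum to 1 (valence 4) → 3 H
  atom 13: C, bond orders sum to 4 (valence 4) → 0 H
  atom 14: O, bond orders sum to 2 (valence 2) → 0 H
  atom 15: O, bond orders sum to 2 (valence 2) → 0 H
  atom 16: C, bond orders sum to 1 (valence 4) → 3 H
Totals → C:10, H:12, N:2, O:4.

C10H12N2O4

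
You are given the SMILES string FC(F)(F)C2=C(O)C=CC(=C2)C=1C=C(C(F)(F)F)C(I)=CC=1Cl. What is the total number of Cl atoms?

Scan the SMILES for Cl atoms (remember two-letter symbols like Cl and Br are single atoms).
Chlorine count: 1.

1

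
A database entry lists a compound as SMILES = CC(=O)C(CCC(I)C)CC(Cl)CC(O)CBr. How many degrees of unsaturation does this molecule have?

1

Molecular formula: C12H21BrClIO2.
DoU = (2C + 2 + N − H − X) / 2, where X is the halogen count and O/S are ignored.
    = (2·12 + 2 + 0 − 21 − 3) / 2 = 2 / 2 = 1.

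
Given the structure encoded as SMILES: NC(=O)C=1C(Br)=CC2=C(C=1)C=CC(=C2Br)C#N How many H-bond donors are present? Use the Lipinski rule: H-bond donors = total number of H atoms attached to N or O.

Donors: find every N or O and count the H atoms it carries.
  atom 1 (N): bond orders sum to 1 → 2 H
  atom 3 (O): bond orders sum to 2 → 0 H
  atom 17 (N): bond orders sum to 3 → 0 H
Lipinski HBD = 2.

2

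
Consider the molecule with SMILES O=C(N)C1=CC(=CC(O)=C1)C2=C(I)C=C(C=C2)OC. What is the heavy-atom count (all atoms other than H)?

Every atom symbol written in the SMILES (organic subset) is one heavy atom; implicit H are not written.
Heavy atoms by element → C:14, I:1, N:1, O:3.
Total: 19.

19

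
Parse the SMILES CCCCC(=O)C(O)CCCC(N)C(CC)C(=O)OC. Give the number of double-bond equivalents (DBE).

Degree of unsaturation = (number of rings) + (number of π bonds).
Ring closures in the SMILES: 0.
π bonds: 2 double bonds (each 1 DoU) → 2 DoU from unsaturation.
Total DoU = 0 + 2 = 2.

2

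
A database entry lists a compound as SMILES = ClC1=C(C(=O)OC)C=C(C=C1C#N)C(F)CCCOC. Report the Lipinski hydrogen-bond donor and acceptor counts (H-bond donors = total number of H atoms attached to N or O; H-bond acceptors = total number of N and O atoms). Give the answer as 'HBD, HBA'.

0, 4

Donors: find every N or O and count the H atoms it carries.
  atom 5 (O): bond orders sum to 2 → 0 H
  atom 6 (O): bond orders sum to 2 → 0 H
  atom 13 (N): bond orders sum to 3 → 0 H
  atom 19 (O): bond orders sum to 2 → 0 H
Lipinski HBD = 0.
Acceptors: N atoms = 1, O atoms = 3 → HBA = 4.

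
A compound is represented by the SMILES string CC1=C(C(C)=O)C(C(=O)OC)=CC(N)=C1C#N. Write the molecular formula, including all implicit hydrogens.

Walk through each heavy atom and fill implicit hydrogens from standard valence (C 4, N 3, O 2, S 2, halogen 1):
  atom 1: C, bond orders sum to 1 (valence 4) → 3 H
  atom 2: C, bond orders sum to 4 (valence 4) → 0 H
  atom 3: C, bond orders sum to 4 (valence 4) → 0 H
  atom 4: C, bond orders sum to 4 (valence 4) → 0 H
  atom 5: C, bond orders sum to 1 (valence 4) → 3 H
  atom 6: O, bond orders sum to 2 (valence 2) → 0 H
  atom 7: C, bond orders sum to 4 (valence 4) → 0 H
  atom 8: C, bond orders sum to 4 (valence 4) → 0 H
  atom 9: O, bond orders sum to 2 (valence 2) → 0 H
  atom 10: O, bond orders sum to 2 (valence 2) → 0 H
  atom 11: C, bond orders sum to 1 (valence 4) → 3 H
  atom 12: C, bond orders sum to 3 (valence 4) → 1 H
  atom 13: C, bond orders sum to 4 (valence 4) → 0 H
  atom 14: N, bond orders sum to 1 (valence 3) → 2 H
  atom 15: C, bond orders sum to 4 (valence 4) → 0 H
  atom 16: C, bond orders sum to 4 (valence 4) → 0 H
  atom 17: N, bond orders sum to 3 (valence 3) → 0 H
Totals → C:12, H:12, N:2, O:3.
In Hill order: C12H12N2O3.

C12H12N2O3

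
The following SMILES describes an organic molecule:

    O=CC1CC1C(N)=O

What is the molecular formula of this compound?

Walk through each heavy atom and fill implicit hydrogens from standard valence (C 4, N 3, O 2, S 2, halogen 1):
  atom 1: O, bond orders sum to 2 (valence 2) → 0 H
  atom 2: C, bond orders sum to 3 (valence 4) → 1 H
  atom 3: C, bond orders sum to 3 (valence 4) → 1 H
  atom 4: C, bond orders sum to 2 (valence 4) → 2 H
  atom 5: C, bond orders sum to 3 (valence 4) → 1 H
  atom 6: C, bond orders sum to 4 (valence 4) → 0 H
  atom 7: N, bond orders sum to 1 (valence 3) → 2 H
  atom 8: O, bond orders sum to 2 (valence 2) → 0 H
Totals → C:5, H:7, N:1, O:2.
In Hill order: C5H7NO2.

C5H7NO2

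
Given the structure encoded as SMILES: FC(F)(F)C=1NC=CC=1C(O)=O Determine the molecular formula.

Walk through each heavy atom and fill implicit hydrogens from standard valence (C 4, N 3, O 2, S 2, halogen 1):
  atom 1: F (halogen, monovalent) → 0 H
  atom 2: C, bond orders sum to 4 (valence 4) → 0 H
  atom 3: F (halogen, monovalent) → 0 H
  atom 4: F (halogen, monovalent) → 0 H
  atom 5: C, bond orders sum to 4 (valence 4) → 0 H
  atom 6: N, bond orders sum to 2 (valence 3) → 1 H
  atom 7: C, bond orders sum to 3 (valence 4) → 1 H
  atom 8: C, bond orders sum to 3 (valence 4) → 1 H
  atom 9: C, bond orders sum to 4 (valence 4) → 0 H
  atom 10: C, bond orders sum to 4 (valence 4) → 0 H
  atom 11: O, bond orders sum to 1 (valence 2) → 1 H
  atom 12: O, bond orders sum to 2 (valence 2) → 0 H
Totals → C:6, H:4, F:3, N:1, O:2.

C6H4F3NO2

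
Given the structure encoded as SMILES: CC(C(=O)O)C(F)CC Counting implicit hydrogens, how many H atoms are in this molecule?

Walk through each heavy atom and fill implicit hydrogens from standard valence (C 4, N 3, O 2, S 2, halogen 1):
  atom 1: C, bond orders sum to 1 (valence 4) → 3 H
  atom 2: C, bond orders sum to 3 (valence 4) → 1 H
  atom 3: C, bond orders sum to 4 (valence 4) → 0 H
  atom 4: O, bond orders sum to 2 (valence 2) → 0 H
  atom 5: O, bond orders sum to 1 (valence 2) → 1 H
  atom 6: C, bond orders sum to 3 (valence 4) → 1 H
  atom 7: F (halogen, monovalent) → 0 H
  atom 8: C, bond orders sum to 2 (valence 4) → 2 H
  atom 9: C, bond orders sum to 1 (valence 4) → 3 H
Total hydrogens: 11.

11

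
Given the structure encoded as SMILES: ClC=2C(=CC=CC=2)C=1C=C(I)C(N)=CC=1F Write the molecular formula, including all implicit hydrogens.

Walk through each heavy atom and fill implicit hydrogens from standard valence (C 4, N 3, O 2, S 2, halogen 1):
  atom 1: Cl (halogen, monovalent) → 0 H
  atom 2: C, bond orders sum to 4 (valence 4) → 0 H
  atom 3: C, bond orders sum to 4 (valence 4) → 0 H
  atom 4: C, bond orders sum to 3 (valence 4) → 1 H
  atom 5: C, bond orders sum to 3 (valence 4) → 1 H
  atom 6: C, bond orders sum to 3 (valence 4) → 1 H
  atom 7: C, bond orders sum to 3 (valence 4) → 1 H
  atom 8: C, bond orders sum to 4 (valence 4) → 0 H
  atom 9: C, bond orders sum to 3 (valence 4) → 1 H
  atom 10: C, bond orders sum to 4 (valence 4) → 0 H
  atom 11: I (halogen, monovalent) → 0 H
  atom 12: C, bond orders sum to 4 (valence 4) → 0 H
  atom 13: N, bond orders sum to 1 (valence 3) → 2 H
  atom 14: C, bond orders sum to 3 (valence 4) → 1 H
  atom 15: C, bond orders sum to 4 (valence 4) → 0 H
  atom 16: F (halogen, monovalent) → 0 H
Totals → C:12, H:8, Cl:1, F:1, I:1, N:1.
In Hill order: C12H8ClFIN.

C12H8ClFIN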